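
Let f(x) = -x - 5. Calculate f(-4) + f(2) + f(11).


f(-4) = -1
f(2) = -7
f(11) = -16
Sum = -24

-24


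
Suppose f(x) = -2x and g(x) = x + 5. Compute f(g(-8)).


g(-8) = -3
f(-3) = 6

6


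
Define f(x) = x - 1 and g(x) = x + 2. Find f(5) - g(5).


f(5) = 4
g(5) = 7
Difference = -3

-3


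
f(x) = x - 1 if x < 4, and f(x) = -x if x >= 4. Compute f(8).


8 satisfies x >= 4
f(8) = -8

-8


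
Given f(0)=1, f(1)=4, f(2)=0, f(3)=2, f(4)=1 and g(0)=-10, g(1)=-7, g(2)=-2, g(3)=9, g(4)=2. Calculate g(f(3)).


f(3) = 2
g(2) = -2

-2


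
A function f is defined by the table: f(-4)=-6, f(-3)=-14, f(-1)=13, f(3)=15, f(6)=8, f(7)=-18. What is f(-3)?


Reading from the table at x = -3

-14


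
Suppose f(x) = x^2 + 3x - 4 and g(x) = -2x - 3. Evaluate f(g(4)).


g(4) = -11
f(-11) = 1*(-11)^2 + 3*(-11) - 4 = 84

84


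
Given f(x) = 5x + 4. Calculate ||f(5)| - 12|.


f(5) = 29
|29| = 29
|29 - 12| = 17

17


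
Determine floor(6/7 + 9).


6/7 = 0.8571
0.8571 + 9 = 9.8571
floor(9.8571) = 9

9


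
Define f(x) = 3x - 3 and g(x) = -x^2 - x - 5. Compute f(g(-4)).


g(-4) = -17
f(-17) = -54

-54


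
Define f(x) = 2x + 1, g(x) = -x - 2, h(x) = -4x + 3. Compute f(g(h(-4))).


h(-4) = 19
g(19) = -21
f(-21) = -41

-41


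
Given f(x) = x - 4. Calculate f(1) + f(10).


3


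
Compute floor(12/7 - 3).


12/7 = 1.7143
1.7143 - 3 = -1.2857
floor(-1.2857) = -2

-2


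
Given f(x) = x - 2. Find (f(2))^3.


f(2) = 0
(0)^3 = 0

0


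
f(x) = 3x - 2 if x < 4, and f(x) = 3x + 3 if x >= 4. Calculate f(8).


8 satisfies x >= 4
f(8) = 27

27


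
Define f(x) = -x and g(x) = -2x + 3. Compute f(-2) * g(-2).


f(-2) = 2
g(-2) = 7
Product = 14

14


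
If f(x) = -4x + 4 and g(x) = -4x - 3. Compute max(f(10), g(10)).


f(10) = -36
g(10) = -43
max = -36

-36


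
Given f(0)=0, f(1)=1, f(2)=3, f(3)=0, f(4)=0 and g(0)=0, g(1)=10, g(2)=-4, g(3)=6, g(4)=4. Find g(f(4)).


f(4) = 0
g(0) = 0

0


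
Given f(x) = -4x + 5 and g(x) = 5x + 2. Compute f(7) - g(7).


f(7) = -23
g(7) = 37
Difference = -60

-60


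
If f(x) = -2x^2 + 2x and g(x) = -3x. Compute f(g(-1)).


g(-1) = 3
f(3) = (-2)*(3)^2 + 2*(3) = -12

-12


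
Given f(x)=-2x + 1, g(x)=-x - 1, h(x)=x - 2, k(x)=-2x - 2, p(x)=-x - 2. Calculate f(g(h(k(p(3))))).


p(3) = -5
k(-5) = 8
h(8) = 6
g(6) = -7
f(-7) = 15

15


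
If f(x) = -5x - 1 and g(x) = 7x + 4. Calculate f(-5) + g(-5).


f(-5) = 24
g(-5) = -31
Sum = -7

-7


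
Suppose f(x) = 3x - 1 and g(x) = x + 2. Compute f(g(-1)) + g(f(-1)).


f(g(-1)) = 2
g(f(-1)) = -2
Sum = 0

0


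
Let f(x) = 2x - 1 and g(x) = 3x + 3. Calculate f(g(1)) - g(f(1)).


f(g(1)) = 11
g(f(1)) = 6
Difference = 5

5


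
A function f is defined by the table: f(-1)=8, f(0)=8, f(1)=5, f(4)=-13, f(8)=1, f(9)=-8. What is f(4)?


Reading from the table at x = 4

-13


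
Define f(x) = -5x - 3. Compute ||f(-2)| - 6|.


f(-2) = 7
|7| = 7
|7 - 6| = 1

1


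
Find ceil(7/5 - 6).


7/5 = 1.4
1.4 - 6 = -4.6
ceil(-4.6) = -4

-4


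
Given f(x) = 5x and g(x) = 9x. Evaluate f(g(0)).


g(0) = 0
f(0) = 0

0


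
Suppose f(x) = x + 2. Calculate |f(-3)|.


1


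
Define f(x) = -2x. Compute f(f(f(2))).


f(2) = -4
f(-4) = 8
f(8) = -16

-16


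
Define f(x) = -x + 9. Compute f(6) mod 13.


f(6) = 3
3 mod 13 = 3

3


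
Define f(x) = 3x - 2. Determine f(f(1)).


f(1) = 1
f(1) = 1

1


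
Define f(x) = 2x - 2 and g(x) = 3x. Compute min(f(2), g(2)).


f(2) = 2
g(2) = 6
min = 2

2


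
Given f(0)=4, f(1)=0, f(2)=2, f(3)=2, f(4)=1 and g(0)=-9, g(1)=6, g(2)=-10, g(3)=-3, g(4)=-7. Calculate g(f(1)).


f(1) = 0
g(0) = -9

-9


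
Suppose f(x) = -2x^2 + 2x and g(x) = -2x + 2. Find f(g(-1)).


g(-1) = 4
f(4) = (-2)*(4)^2 + 2*(4) = -24

-24


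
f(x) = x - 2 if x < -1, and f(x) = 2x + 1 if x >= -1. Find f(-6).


-6 satisfies x < -1
f(-6) = -8

-8


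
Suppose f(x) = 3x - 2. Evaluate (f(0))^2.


f(0) = -2
(-2)^2 = 4

4


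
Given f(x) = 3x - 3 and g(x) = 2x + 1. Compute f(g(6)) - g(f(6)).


f(g(6)) = 36
g(f(6)) = 31
Difference = 5

5


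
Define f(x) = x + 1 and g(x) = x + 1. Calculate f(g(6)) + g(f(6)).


f(g(6)) = 8
g(f(6)) = 8
Sum = 16

16


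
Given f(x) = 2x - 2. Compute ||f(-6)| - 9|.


f(-6) = -14
|-14| = 14
|14 - 9| = 5

5


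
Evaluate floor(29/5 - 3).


29/5 = 5.8
5.8 - 3 = 2.8
floor(2.8) = 2

2


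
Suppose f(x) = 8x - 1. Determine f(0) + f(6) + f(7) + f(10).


f(0) = -1
f(6) = 47
f(7) = 55
f(10) = 79
Sum = 180

180


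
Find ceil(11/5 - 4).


-1


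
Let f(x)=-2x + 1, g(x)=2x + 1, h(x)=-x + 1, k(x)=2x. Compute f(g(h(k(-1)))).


k(-1) = -2
h(-2) = 3
g(3) = 7
f(7) = -13

-13


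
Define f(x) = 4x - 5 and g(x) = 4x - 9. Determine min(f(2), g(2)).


f(2) = 3
g(2) = -1
min = -1

-1


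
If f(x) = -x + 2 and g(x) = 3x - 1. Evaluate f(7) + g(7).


f(7) = -5
g(7) = 20
Sum = 15

15


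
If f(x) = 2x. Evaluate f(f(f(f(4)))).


f(4) = 8
f(8) = 16
f(16) = 32
f(32) = 64

64


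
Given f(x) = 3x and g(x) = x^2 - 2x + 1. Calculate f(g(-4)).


g(-4) = 25
f(25) = 75

75


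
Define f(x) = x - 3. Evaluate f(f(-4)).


f(-4) = -7
f(-7) = -10

-10


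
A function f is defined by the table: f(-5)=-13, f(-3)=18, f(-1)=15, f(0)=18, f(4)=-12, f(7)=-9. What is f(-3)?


Reading from the table at x = -3

18


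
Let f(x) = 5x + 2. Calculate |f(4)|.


f(4) = 22
|22| = 22

22


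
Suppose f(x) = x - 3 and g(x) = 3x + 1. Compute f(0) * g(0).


f(0) = -3
g(0) = 1
Product = -3

-3


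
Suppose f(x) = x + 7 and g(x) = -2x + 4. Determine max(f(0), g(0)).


f(0) = 7
g(0) = 4
max = 7

7


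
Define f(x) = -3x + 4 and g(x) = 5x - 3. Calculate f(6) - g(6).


f(6) = -14
g(6) = 27
Difference = -41

-41


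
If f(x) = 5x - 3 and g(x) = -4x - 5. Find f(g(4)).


g(4) = -21
f(-21) = -108

-108


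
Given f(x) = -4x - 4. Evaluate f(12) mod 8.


f(12) = -52
-52 mod 8 = 4

4


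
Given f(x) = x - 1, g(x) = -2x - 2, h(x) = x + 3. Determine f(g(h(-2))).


h(-2) = 1
g(1) = -4
f(-4) = -5

-5


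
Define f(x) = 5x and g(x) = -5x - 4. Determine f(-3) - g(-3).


f(-3) = -15
g(-3) = 11
Difference = -26

-26


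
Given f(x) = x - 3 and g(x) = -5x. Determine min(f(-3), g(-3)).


f(-3) = -6
g(-3) = 15
min = -6

-6


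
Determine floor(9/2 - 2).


9/2 = 4.5
4.5 - 2 = 2.5
floor(2.5) = 2

2


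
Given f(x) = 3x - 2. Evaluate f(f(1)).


1


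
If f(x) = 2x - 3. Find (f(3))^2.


f(3) = 3
(3)^2 = 9

9


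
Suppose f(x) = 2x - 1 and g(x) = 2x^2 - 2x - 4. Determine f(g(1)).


g(1) = -4
f(-4) = -9

-9


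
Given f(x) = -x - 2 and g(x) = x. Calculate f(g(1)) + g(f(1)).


f(g(1)) = -3
g(f(1)) = -3
Sum = -6

-6


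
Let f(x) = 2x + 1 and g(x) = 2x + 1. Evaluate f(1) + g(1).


f(1) = 3
g(1) = 3
Sum = 6

6


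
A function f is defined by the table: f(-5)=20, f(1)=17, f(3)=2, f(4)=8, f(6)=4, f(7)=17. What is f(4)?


Reading from the table at x = 4

8


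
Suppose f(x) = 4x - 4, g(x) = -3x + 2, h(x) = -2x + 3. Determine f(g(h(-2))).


h(-2) = 7
g(7) = -19
f(-19) = -80

-80


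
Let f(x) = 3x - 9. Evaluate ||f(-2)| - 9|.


f(-2) = -15
|-15| = 15
|15 - 9| = 6

6


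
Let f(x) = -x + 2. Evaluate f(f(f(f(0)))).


f(0) = 2
f(2) = 0
f(0) = 2
f(2) = 0

0


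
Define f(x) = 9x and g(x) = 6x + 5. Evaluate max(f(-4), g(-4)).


f(-4) = -36
g(-4) = -19
max = -19

-19


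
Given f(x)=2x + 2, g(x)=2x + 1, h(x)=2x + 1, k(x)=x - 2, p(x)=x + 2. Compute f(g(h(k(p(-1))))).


p(-1) = 1
k(1) = -1
h(-1) = -1
g(-1) = -1
f(-1) = 0

0


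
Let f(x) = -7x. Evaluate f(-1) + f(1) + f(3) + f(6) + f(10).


f(-1) = 7
f(1) = -7
f(3) = -21
f(6) = -42
f(10) = -70
Sum = -133

-133


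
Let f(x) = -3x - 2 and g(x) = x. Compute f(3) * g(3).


-33


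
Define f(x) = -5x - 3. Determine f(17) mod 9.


f(17) = -88
-88 mod 9 = 2

2


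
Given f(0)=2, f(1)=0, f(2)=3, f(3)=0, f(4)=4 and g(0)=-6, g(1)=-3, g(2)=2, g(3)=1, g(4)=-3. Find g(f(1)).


f(1) = 0
g(0) = -6

-6


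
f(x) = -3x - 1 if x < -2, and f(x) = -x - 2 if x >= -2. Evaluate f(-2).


-2 satisfies x >= -2
f(-2) = 0

0


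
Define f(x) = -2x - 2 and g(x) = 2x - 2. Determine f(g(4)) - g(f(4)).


f(g(4)) = -14
g(f(4)) = -22
Difference = 8

8


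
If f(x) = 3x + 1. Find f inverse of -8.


-3


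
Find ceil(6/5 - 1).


6/5 = 1.2
1.2 - 1 = 0.2
ceil(0.2) = 1

1


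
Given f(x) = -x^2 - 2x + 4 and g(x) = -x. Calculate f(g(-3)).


g(-3) = 3
f(3) = (-1)*(3)^2 - 2*(3) + 4 = -11

-11


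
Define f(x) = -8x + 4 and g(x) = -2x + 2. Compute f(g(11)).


g(11) = -20
f(-20) = 164

164


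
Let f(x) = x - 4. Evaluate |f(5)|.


f(5) = 1
|1| = 1

1


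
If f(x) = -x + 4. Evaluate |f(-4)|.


f(-4) = 8
|8| = 8

8


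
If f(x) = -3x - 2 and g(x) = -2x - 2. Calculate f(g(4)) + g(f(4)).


f(g(4)) = 28
g(f(4)) = 26
Sum = 54

54


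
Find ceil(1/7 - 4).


-3


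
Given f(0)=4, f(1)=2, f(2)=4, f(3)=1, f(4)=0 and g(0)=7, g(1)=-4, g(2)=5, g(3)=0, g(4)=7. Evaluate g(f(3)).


f(3) = 1
g(1) = -4

-4


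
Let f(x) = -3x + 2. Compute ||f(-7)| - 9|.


14


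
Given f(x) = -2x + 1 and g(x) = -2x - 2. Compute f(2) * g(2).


f(2) = -3
g(2) = -6
Product = 18

18


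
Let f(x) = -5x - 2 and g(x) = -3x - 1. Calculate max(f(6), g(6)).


f(6) = -32
g(6) = -19
max = -19

-19


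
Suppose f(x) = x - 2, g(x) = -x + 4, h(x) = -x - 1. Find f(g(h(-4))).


h(-4) = 3
g(3) = 1
f(1) = -1

-1


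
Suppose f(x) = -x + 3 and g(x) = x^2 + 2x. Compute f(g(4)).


-21


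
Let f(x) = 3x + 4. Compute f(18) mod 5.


f(18) = 58
58 mod 5 = 3

3


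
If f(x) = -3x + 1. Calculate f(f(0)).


f(0) = 1
f(1) = -2

-2


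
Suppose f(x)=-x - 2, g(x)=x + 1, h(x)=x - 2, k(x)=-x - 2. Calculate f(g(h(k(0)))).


k(0) = -2
h(-2) = -4
g(-4) = -3
f(-3) = 1

1


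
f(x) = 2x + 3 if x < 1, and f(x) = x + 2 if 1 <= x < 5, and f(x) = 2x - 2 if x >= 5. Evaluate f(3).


3 satisfies 1 <= x < 5
f(3) = 5

5


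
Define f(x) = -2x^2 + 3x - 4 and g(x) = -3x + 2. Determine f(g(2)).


-48


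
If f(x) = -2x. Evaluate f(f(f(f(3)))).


f(3) = -6
f(-6) = 12
f(12) = -24
f(-24) = 48

48


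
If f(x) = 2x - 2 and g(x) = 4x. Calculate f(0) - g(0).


-2


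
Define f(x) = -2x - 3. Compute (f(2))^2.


49


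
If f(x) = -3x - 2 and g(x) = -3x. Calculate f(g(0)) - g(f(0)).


f(g(0)) = -2
g(f(0)) = 6
Difference = -8

-8


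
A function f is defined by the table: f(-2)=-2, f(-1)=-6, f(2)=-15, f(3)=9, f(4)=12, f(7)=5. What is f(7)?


Reading from the table at x = 7

5


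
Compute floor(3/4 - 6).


-6


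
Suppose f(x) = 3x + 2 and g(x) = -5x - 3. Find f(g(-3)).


g(-3) = 12
f(12) = 38

38


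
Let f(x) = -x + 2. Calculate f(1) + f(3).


0


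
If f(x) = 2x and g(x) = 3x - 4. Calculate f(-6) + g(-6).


-34


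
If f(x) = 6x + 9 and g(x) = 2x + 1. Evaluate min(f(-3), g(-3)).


f(-3) = -9
g(-3) = -5
min = -9

-9


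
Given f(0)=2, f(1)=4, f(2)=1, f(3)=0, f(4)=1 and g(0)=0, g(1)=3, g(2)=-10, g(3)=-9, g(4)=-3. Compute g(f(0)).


-10


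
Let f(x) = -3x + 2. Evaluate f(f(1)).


f(1) = -1
f(-1) = 5

5


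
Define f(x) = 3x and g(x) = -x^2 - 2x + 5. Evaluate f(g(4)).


-57


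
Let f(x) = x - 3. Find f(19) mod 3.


1


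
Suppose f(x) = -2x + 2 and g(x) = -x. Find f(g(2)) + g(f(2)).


f(g(2)) = 6
g(f(2)) = 2
Sum = 8

8


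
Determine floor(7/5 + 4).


7/5 = 1.4
1.4 + 4 = 5.4
floor(5.4) = 5

5


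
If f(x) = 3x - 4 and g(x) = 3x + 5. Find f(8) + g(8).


49


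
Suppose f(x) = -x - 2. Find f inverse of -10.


Solve -x - 2 = -10
x = (-10 + 2) / (-1) = 8

8


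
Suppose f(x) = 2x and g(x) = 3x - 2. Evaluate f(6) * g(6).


f(6) = 12
g(6) = 16
Product = 192

192


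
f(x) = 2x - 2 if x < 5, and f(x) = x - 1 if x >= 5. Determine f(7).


7 satisfies x >= 5
f(7) = 6

6


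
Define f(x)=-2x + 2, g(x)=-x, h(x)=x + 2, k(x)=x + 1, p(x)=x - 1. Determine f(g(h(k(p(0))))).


p(0) = -1
k(-1) = 0
h(0) = 2
g(2) = -2
f(-2) = 6

6


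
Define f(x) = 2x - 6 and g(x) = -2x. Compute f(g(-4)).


g(-4) = 8
f(8) = 10

10


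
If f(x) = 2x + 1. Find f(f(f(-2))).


f(-2) = -3
f(-3) = -5
f(-5) = -9

-9


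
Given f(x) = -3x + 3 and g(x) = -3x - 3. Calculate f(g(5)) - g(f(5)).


24


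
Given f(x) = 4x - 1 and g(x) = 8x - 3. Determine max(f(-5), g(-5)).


f(-5) = -21
g(-5) = -43
max = -21

-21


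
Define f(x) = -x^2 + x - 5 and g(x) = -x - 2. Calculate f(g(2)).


-25


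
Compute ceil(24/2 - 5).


7


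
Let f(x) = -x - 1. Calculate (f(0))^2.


f(0) = -1
(-1)^2 = 1

1


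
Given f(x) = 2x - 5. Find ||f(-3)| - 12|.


f(-3) = -11
|-11| = 11
|11 - 12| = 1

1


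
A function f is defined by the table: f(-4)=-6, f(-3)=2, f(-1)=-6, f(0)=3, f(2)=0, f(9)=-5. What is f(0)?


Reading from the table at x = 0

3


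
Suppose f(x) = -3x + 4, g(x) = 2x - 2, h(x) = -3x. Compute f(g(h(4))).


h(4) = -12
g(-12) = -26
f(-26) = 82

82


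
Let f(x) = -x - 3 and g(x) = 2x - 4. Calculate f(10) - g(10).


f(10) = -13
g(10) = 16
Difference = -29

-29


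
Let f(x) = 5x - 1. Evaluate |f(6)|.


f(6) = 29
|29| = 29

29


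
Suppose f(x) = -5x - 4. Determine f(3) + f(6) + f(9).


f(3) = -19
f(6) = -34
f(9) = -49
Sum = -102

-102


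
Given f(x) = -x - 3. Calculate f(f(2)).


f(2) = -5
f(-5) = 2

2


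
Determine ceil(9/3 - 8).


9/3 = 3
3 - 8 = -5
ceil(-5) = -5

-5


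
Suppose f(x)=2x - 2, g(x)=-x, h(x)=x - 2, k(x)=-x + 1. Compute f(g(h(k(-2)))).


k(-2) = 3
h(3) = 1
g(1) = -1
f(-1) = -4

-4


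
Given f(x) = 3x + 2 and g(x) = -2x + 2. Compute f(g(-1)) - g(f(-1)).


f(g(-1)) = 14
g(f(-1)) = 4
Difference = 10

10


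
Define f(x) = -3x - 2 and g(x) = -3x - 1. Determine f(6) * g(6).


f(6) = -20
g(6) = -19
Product = 380

380


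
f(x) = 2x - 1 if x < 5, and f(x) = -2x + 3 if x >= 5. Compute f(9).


9 satisfies x >= 5
f(9) = -15

-15


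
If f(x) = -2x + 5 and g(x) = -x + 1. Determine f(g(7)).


g(7) = -6
f(-6) = 17

17


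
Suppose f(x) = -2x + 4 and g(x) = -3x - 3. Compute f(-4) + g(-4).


f(-4) = 12
g(-4) = 9
Sum = 21

21


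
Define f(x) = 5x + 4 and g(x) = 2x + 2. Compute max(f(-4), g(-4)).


-6


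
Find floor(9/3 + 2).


5


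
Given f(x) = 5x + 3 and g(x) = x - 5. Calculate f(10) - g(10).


f(10) = 53
g(10) = 5
Difference = 48

48


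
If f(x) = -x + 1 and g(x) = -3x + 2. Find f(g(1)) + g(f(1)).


f(g(1)) = 2
g(f(1)) = 2
Sum = 4

4


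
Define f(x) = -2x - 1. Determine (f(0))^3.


f(0) = -1
(-1)^3 = -1

-1


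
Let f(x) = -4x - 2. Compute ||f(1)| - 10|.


f(1) = -6
|-6| = 6
|6 - 10| = 4

4


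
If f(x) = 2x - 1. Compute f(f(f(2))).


f(2) = 3
f(3) = 5
f(5) = 9

9


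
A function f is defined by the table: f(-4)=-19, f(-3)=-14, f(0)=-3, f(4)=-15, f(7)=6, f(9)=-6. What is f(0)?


Reading from the table at x = 0

-3


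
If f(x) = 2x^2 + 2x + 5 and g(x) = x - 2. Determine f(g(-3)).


g(-3) = -5
f(-5) = 2*(-5)^2 + 2*(-5) + 5 = 45

45


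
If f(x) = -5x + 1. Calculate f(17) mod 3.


f(17) = -84
-84 mod 3 = 0

0


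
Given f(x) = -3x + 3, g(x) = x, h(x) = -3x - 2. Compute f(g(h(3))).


36


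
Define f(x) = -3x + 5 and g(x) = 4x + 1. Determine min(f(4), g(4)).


f(4) = -7
g(4) = 17
min = -7

-7


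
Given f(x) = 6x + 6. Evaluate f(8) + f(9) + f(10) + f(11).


f(8) = 54
f(9) = 60
f(10) = 66
f(11) = 72
Sum = 252

252


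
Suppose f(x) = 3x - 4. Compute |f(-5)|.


f(-5) = -19
|-19| = 19

19


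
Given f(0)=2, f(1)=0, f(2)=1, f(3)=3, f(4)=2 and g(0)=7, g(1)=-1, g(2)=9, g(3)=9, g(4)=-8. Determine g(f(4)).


9


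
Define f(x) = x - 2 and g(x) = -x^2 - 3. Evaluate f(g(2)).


g(2) = -7
f(-7) = -9

-9


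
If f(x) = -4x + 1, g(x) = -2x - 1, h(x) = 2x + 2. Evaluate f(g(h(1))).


h(1) = 4
g(4) = -9
f(-9) = 37

37


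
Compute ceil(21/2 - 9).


21/2 = 10.5
10.5 - 9 = 1.5
ceil(1.5) = 2

2


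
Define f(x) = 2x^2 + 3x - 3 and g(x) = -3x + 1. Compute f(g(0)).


g(0) = 1
f(1) = 2*(1)^2 + 3*(1) - 3 = 2

2


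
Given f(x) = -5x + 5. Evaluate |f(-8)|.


f(-8) = 45
|45| = 45

45


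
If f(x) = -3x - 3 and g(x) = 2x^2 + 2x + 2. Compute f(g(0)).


-9


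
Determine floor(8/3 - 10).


8/3 = 2.6667
2.6667 - 10 = -7.3333
floor(-7.3333) = -8

-8


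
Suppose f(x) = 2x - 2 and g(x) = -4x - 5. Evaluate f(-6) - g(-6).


f(-6) = -14
g(-6) = 19
Difference = -33

-33


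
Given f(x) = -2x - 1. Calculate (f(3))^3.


f(3) = -7
(-7)^3 = -343

-343


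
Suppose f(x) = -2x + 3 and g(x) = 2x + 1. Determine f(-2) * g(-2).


f(-2) = 7
g(-2) = -3
Product = -21

-21


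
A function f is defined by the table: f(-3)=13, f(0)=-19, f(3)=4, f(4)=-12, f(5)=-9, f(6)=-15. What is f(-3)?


13


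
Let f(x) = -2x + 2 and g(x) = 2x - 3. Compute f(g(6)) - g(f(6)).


f(g(6)) = -16
g(f(6)) = -23
Difference = 7

7


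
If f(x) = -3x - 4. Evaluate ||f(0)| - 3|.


1


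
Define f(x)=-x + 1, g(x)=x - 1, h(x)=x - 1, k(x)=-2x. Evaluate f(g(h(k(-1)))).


k(-1) = 2
h(2) = 1
g(1) = 0
f(0) = 1

1


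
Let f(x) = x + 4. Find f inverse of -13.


-17


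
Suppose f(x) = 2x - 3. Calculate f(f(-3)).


f(-3) = -9
f(-9) = -21

-21


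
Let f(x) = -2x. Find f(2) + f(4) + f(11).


f(2) = -4
f(4) = -8
f(11) = -22
Sum = -34

-34


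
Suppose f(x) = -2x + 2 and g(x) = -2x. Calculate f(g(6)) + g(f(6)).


f(g(6)) = 26
g(f(6)) = 20
Sum = 46

46


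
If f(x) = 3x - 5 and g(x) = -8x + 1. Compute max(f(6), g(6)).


f(6) = 13
g(6) = -47
max = 13

13


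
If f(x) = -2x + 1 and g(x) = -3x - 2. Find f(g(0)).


g(0) = -2
f(-2) = 5

5


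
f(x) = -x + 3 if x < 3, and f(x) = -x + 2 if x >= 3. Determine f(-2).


5


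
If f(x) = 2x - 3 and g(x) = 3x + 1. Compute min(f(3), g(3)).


f(3) = 3
g(3) = 10
min = 3

3


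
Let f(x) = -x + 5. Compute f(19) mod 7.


f(19) = -14
-14 mod 7 = 0

0


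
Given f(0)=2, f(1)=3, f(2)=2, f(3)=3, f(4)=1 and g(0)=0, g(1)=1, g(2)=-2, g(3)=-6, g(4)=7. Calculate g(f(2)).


f(2) = 2
g(2) = -2

-2


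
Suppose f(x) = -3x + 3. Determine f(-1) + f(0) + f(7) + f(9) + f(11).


f(-1) = 6
f(0) = 3
f(7) = -18
f(9) = -24
f(11) = -30
Sum = -63

-63


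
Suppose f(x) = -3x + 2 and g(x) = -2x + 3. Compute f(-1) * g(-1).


25


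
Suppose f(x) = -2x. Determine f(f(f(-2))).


f(-2) = 4
f(4) = -8
f(-8) = 16

16


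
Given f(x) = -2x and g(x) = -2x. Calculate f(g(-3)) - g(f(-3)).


f(g(-3)) = -12
g(f(-3)) = -12
Difference = 0

0


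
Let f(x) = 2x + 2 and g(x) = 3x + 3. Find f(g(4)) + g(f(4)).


65


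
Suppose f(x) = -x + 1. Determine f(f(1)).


f(1) = 0
f(0) = 1

1


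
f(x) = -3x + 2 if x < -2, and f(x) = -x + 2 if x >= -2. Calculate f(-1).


3


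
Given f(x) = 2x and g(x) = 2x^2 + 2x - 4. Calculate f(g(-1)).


g(-1) = -4
f(-4) = -8

-8


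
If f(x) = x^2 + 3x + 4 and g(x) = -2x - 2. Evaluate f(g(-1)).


g(-1) = 0
f(0) = 1*(0)^2 + 3*(0) + 4 = 4

4


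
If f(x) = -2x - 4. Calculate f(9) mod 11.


f(9) = -22
-22 mod 11 = 0

0


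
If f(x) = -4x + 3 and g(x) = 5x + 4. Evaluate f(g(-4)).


g(-4) = -16
f(-16) = 67

67


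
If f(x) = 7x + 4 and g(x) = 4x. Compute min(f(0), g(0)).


0


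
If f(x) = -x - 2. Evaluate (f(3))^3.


f(3) = -5
(-5)^3 = -125

-125


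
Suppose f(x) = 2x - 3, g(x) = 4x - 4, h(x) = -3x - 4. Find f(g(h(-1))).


-19


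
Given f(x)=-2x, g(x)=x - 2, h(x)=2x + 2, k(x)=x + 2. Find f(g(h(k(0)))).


k(0) = 2
h(2) = 6
g(6) = 4
f(4) = -8

-8


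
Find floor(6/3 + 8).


6/3 = 2
2 + 8 = 10
floor(10) = 10

10


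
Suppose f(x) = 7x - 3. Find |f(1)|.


f(1) = 4
|4| = 4

4


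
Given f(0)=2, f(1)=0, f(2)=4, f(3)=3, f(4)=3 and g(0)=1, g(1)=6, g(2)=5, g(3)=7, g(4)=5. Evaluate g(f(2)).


f(2) = 4
g(4) = 5

5


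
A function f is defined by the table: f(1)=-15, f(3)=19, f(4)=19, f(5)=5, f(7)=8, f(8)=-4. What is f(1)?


-15


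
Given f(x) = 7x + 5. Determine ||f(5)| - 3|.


37


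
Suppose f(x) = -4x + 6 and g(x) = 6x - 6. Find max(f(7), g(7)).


f(7) = -22
g(7) = 36
max = 36

36


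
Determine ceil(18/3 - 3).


18/3 = 6
6 - 3 = 3
ceil(3) = 3

3


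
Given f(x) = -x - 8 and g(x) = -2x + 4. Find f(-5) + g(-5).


11


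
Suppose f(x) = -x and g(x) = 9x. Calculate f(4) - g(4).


f(4) = -4
g(4) = 36
Difference = -40

-40


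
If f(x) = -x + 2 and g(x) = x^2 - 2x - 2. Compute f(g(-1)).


g(-1) = 1
f(1) = 1

1


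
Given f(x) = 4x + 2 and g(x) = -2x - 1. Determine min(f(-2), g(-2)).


f(-2) = -6
g(-2) = 3
min = -6

-6


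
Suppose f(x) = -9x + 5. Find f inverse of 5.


0


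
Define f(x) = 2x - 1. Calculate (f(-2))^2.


25


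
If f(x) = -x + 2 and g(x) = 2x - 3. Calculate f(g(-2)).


g(-2) = -7
f(-7) = 9

9


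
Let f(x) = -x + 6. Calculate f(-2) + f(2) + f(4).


f(-2) = 8
f(2) = 4
f(4) = 2
Sum = 14

14


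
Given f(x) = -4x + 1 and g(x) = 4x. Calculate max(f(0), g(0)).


f(0) = 1
g(0) = 0
max = 1

1


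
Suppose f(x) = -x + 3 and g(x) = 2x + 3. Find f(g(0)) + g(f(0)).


f(g(0)) = 0
g(f(0)) = 9
Sum = 9

9


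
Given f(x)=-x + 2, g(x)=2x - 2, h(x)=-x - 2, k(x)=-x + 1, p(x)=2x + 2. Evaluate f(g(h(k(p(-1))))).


p(-1) = 0
k(0) = 1
h(1) = -3
g(-3) = -8
f(-8) = 10

10


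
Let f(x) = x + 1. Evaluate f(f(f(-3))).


0


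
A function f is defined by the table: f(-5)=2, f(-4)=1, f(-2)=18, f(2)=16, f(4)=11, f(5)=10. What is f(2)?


Reading from the table at x = 2

16


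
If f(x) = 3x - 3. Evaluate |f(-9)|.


f(-9) = -30
|-30| = 30

30


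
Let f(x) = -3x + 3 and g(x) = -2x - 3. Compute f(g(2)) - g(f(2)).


f(g(2)) = 24
g(f(2)) = 3
Difference = 21

21


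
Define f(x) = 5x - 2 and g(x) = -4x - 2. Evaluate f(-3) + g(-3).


-7


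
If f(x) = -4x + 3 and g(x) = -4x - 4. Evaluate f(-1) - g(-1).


7


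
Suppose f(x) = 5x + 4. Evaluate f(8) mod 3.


f(8) = 44
44 mod 3 = 2

2


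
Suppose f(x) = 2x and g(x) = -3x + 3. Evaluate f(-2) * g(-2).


f(-2) = -4
g(-2) = 9
Product = -36

-36


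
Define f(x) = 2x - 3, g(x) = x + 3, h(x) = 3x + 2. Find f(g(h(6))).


h(6) = 20
g(20) = 23
f(23) = 43

43


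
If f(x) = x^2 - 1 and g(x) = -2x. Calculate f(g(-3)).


35


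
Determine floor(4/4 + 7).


4/4 = 1
1 + 7 = 8
floor(8) = 8

8


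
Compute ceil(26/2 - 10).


26/2 = 13
13 - 10 = 3
ceil(3) = 3

3


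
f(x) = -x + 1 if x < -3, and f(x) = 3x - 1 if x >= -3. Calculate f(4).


11


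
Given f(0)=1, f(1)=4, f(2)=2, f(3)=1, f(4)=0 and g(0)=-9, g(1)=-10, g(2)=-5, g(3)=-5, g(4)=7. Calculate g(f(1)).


f(1) = 4
g(4) = 7

7


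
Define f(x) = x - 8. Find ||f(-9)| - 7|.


f(-9) = -17
|-17| = 17
|17 - 7| = 10

10


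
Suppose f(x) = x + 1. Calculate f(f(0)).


f(0) = 1
f(1) = 2

2


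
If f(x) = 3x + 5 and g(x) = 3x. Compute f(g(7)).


g(7) = 21
f(21) = 68

68


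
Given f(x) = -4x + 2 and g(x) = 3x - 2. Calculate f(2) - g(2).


f(2) = -6
g(2) = 4
Difference = -10

-10


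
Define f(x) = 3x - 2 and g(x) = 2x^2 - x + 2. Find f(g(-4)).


g(-4) = 38
f(38) = 112

112


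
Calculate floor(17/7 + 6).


17/7 = 2.4286
2.4286 + 6 = 8.4286
floor(8.4286) = 8

8


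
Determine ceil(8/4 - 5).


8/4 = 2
2 - 5 = -3
ceil(-3) = -3

-3


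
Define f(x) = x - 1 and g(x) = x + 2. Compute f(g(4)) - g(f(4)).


f(g(4)) = 5
g(f(4)) = 5
Difference = 0

0


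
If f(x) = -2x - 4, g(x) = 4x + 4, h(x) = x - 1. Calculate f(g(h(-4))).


h(-4) = -5
g(-5) = -16
f(-16) = 28

28


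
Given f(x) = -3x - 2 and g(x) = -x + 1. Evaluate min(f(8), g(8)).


f(8) = -26
g(8) = -7
min = -26

-26


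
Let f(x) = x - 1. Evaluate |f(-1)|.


f(-1) = -2
|-2| = 2

2


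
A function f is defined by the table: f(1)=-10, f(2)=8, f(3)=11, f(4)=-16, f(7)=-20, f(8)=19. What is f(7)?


-20


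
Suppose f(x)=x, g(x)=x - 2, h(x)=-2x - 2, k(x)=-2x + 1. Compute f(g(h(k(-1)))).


k(-1) = 3
h(3) = -8
g(-8) = -10
f(-10) = -10

-10


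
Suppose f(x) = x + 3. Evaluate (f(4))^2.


f(4) = 7
(7)^2 = 49

49


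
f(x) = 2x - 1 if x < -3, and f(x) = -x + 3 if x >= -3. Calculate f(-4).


-4 satisfies x < -3
f(-4) = -9

-9


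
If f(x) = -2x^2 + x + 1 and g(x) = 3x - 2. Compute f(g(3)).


g(3) = 7
f(7) = (-2)*(7)^2 + 1*(7) + 1 = -90

-90


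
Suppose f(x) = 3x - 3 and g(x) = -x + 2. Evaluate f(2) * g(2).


f(2) = 3
g(2) = 0
Product = 0

0


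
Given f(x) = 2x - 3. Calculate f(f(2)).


f(2) = 1
f(1) = -1

-1


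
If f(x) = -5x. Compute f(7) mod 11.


f(7) = -35
-35 mod 11 = 9

9


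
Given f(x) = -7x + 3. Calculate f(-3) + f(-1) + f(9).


-26


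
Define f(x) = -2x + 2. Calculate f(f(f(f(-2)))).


f(-2) = 6
f(6) = -10
f(-10) = 22
f(22) = -42

-42


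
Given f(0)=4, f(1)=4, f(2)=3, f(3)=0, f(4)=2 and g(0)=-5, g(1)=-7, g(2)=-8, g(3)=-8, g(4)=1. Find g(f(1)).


1


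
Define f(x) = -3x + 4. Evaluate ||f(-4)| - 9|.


f(-4) = 16
|16| = 16
|16 - 9| = 7

7


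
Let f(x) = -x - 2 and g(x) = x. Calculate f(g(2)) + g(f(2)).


f(g(2)) = -4
g(f(2)) = -4
Sum = -8

-8


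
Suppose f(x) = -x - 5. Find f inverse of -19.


14


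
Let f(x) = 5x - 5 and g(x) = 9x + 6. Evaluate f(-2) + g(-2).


f(-2) = -15
g(-2) = -12
Sum = -27

-27


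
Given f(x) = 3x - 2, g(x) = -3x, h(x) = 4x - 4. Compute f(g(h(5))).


-146


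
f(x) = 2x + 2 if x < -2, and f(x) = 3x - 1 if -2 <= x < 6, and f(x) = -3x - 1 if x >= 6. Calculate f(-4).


-4 satisfies x < -2
f(-4) = -6

-6


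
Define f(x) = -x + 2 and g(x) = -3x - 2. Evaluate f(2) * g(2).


0


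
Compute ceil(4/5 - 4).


4/5 = 0.8
0.8 - 4 = -3.2
ceil(-3.2) = -3

-3


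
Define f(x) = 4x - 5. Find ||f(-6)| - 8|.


21


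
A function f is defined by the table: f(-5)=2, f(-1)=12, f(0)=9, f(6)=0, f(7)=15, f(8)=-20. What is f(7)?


Reading from the table at x = 7

15


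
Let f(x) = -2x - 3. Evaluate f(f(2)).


f(2) = -7
f(-7) = 11

11


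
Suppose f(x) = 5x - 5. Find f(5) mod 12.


f(5) = 20
20 mod 12 = 8

8


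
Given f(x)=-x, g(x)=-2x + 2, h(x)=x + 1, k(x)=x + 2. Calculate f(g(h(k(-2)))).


k(-2) = 0
h(0) = 1
g(1) = 0
f(0) = 0

0


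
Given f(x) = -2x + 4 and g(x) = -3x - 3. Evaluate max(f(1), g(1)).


2


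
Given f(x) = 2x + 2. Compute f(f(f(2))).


f(2) = 6
f(6) = 14
f(14) = 30

30


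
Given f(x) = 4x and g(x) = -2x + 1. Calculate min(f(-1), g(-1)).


f(-1) = -4
g(-1) = 3
min = -4

-4


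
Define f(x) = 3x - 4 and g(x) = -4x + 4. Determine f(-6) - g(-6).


-50


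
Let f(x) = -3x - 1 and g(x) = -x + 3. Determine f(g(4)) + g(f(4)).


f(g(4)) = 2
g(f(4)) = 16
Sum = 18

18


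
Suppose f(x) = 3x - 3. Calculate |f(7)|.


f(7) = 18
|18| = 18

18


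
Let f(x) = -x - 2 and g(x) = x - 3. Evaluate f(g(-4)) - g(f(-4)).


f(g(-4)) = 5
g(f(-4)) = -1
Difference = 6

6


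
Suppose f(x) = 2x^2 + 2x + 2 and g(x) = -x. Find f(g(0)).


2


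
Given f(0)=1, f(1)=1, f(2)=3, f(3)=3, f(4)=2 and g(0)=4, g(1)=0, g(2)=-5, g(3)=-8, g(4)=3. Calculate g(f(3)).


-8


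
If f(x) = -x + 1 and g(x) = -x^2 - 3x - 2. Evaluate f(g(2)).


g(2) = -12
f(-12) = 13

13


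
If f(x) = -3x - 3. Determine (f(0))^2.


f(0) = -3
(-3)^2 = 9

9


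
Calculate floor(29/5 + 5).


10


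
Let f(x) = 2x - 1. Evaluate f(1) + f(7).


f(1) = 1
f(7) = 13
Sum = 14

14


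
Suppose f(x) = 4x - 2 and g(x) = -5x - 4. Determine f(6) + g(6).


-12


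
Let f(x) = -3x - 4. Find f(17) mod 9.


8


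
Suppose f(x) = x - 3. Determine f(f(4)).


f(4) = 1
f(1) = -2

-2


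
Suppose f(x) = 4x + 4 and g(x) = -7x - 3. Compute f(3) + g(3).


-8


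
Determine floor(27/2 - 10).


27/2 = 13.5
13.5 - 10 = 3.5
floor(3.5) = 3

3


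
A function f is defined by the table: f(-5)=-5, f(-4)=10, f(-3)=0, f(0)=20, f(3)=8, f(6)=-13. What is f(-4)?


Reading from the table at x = -4

10


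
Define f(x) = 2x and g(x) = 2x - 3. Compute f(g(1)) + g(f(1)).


f(g(1)) = -2
g(f(1)) = 1
Sum = -1

-1


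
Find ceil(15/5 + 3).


15/5 = 3
3 + 3 = 6
ceil(6) = 6

6


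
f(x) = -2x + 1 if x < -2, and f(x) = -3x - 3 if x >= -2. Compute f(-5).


-5 satisfies x < -2
f(-5) = 11

11


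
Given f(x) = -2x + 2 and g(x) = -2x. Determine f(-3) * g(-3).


f(-3) = 8
g(-3) = 6
Product = 48

48


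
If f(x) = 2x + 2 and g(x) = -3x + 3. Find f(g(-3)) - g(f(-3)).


f(g(-3)) = 26
g(f(-3)) = 15
Difference = 11

11


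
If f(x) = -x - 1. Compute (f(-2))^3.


f(-2) = 1
(1)^3 = 1

1


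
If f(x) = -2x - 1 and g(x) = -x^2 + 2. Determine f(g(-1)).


-3


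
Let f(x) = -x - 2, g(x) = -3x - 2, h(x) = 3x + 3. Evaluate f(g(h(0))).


h(0) = 3
g(3) = -11
f(-11) = 9

9


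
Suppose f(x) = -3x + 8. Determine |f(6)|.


f(6) = -10
|-10| = 10

10


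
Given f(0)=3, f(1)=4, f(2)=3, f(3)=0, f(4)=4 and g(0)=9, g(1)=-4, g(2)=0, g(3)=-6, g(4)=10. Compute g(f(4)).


f(4) = 4
g(4) = 10

10


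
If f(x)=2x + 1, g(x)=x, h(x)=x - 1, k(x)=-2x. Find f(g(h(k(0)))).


k(0) = 0
h(0) = -1
g(-1) = -1
f(-1) = -1

-1


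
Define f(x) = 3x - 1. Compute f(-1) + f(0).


-5


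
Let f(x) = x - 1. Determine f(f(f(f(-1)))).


f(-1) = -2
f(-2) = -3
f(-3) = -4
f(-4) = -5

-5


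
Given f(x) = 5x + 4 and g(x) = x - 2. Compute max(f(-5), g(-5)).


-7


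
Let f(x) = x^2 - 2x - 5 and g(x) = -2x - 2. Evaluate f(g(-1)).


g(-1) = 0
f(0) = 1*(0)^2 - 2*(0) - 5 = -5

-5


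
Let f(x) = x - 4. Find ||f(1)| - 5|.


f(1) = -3
|-3| = 3
|3 - 5| = 2

2


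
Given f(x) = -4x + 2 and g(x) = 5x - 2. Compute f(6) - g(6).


-50


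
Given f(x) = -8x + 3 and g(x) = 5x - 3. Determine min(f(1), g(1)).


f(1) = -5
g(1) = 2
min = -5

-5


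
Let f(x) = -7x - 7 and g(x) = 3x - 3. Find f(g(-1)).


g(-1) = -6
f(-6) = 35

35


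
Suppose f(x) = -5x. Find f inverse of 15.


Solve -5x = 15
x = (15) / (-5) = -3

-3


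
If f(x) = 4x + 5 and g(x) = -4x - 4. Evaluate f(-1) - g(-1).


f(-1) = 1
g(-1) = 0
Difference = 1

1


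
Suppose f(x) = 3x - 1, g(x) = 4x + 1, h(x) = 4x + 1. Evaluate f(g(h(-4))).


h(-4) = -15
g(-15) = -59
f(-59) = -178

-178


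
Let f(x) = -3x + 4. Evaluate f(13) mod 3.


f(13) = -35
-35 mod 3 = 1

1


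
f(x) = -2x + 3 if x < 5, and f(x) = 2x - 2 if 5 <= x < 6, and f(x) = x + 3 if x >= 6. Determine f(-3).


-3 satisfies x < 5
f(-3) = 9

9


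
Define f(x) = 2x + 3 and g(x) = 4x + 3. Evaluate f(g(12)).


g(12) = 51
f(51) = 105

105


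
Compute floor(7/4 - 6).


-5


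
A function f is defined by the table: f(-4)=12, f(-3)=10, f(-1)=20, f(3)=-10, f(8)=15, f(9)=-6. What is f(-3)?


Reading from the table at x = -3

10


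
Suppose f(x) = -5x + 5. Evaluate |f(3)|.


f(3) = -10
|-10| = 10

10


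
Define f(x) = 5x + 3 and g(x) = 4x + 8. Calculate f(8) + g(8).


f(8) = 43
g(8) = 40
Sum = 83

83


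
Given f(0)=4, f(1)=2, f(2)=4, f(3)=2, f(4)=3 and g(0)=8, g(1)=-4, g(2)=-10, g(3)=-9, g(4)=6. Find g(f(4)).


f(4) = 3
g(3) = -9

-9


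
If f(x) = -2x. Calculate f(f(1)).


f(1) = -2
f(-2) = 4

4


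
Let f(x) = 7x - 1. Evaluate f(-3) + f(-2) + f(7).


f(-3) = -22
f(-2) = -15
f(7) = 48
Sum = 11

11


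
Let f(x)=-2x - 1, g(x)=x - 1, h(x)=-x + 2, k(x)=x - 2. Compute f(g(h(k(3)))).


k(3) = 1
h(1) = 1
g(1) = 0
f(0) = -1

-1


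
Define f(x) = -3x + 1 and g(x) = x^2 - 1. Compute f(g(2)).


g(2) = 3
f(3) = -8

-8


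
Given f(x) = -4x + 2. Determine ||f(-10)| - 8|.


34


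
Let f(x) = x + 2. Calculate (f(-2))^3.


f(-2) = 0
(0)^3 = 0

0


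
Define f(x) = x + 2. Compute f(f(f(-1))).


f(-1) = 1
f(1) = 3
f(3) = 5

5


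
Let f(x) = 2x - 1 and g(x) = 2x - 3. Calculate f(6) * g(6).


f(6) = 11
g(6) = 9
Product = 99

99


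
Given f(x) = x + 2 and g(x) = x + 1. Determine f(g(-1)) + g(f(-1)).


f(g(-1)) = 2
g(f(-1)) = 2
Sum = 4

4


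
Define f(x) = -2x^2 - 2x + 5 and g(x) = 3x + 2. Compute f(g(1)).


g(1) = 5
f(5) = (-2)*(5)^2 - 2*(5) + 5 = -55

-55


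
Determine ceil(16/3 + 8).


16/3 = 5.3333
5.3333 + 8 = 13.3333
ceil(13.3333) = 14

14


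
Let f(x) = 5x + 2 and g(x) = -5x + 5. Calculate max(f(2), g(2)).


f(2) = 12
g(2) = -5
max = 12

12


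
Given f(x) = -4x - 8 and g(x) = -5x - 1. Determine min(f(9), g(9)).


f(9) = -44
g(9) = -46
min = -46

-46


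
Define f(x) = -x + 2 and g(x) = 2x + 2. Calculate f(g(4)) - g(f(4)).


f(g(4)) = -8
g(f(4)) = -2
Difference = -6

-6


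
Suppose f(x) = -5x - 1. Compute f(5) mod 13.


f(5) = -26
-26 mod 13 = 0

0


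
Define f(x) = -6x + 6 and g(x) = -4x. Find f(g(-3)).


-66


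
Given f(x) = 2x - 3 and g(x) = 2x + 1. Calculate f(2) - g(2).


f(2) = 1
g(2) = 5
Difference = -4

-4


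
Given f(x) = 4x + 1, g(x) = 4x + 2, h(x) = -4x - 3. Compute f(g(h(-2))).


h(-2) = 5
g(5) = 22
f(22) = 89

89


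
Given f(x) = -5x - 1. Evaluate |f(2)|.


f(2) = -11
|-11| = 11

11


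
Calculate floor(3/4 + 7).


3/4 = 0.75
0.75 + 7 = 7.75
floor(7.75) = 7

7


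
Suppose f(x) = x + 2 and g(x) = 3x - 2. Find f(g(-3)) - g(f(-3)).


f(g(-3)) = -9
g(f(-3)) = -5
Difference = -4

-4


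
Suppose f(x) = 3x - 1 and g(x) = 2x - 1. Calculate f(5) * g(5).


f(5) = 14
g(5) = 9
Product = 126

126


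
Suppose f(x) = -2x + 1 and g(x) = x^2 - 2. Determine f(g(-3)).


g(-3) = 7
f(7) = -13

-13


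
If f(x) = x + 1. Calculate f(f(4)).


6


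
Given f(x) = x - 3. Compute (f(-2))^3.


f(-2) = -5
(-5)^3 = -125

-125


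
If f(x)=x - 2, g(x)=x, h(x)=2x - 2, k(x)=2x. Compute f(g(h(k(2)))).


k(2) = 4
h(4) = 6
g(6) = 6
f(6) = 4

4


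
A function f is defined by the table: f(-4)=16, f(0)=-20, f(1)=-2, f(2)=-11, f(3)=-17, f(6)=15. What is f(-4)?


16


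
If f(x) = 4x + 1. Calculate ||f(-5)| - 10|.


9


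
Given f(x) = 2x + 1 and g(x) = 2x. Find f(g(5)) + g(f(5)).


f(g(5)) = 21
g(f(5)) = 22
Sum = 43

43


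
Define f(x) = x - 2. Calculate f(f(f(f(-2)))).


f(-2) = -4
f(-4) = -6
f(-6) = -8
f(-8) = -10

-10


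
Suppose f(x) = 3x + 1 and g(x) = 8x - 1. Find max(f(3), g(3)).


f(3) = 10
g(3) = 23
max = 23

23


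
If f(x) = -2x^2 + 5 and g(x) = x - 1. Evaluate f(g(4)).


g(4) = 3
f(3) = (-2)*(3)^2 + 5 = -13

-13


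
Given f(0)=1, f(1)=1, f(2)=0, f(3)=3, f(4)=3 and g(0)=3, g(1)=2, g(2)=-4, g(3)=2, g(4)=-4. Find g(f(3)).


f(3) = 3
g(3) = 2

2


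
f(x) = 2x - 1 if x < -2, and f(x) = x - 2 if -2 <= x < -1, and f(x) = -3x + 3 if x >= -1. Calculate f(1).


0


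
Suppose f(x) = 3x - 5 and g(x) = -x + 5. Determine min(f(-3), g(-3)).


f(-3) = -14
g(-3) = 8
min = -14

-14


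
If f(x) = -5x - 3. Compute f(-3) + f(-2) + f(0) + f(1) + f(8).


f(-3) = 12
f(-2) = 7
f(0) = -3
f(1) = -8
f(8) = -43
Sum = -35

-35


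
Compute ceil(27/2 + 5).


27/2 = 13.5
13.5 + 5 = 18.5
ceil(18.5) = 19

19


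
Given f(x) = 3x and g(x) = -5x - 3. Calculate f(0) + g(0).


f(0) = 0
g(0) = -3
Sum = -3

-3


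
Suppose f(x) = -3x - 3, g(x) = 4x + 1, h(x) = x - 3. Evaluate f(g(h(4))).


-18


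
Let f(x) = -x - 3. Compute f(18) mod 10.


9


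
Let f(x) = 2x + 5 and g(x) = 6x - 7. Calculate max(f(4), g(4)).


f(4) = 13
g(4) = 17
max = 17

17


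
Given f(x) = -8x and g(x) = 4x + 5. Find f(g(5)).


-200


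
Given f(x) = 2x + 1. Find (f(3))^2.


49


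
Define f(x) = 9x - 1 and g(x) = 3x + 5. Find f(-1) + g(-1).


-8


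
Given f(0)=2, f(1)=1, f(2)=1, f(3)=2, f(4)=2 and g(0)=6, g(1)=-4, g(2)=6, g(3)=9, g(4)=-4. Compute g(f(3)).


f(3) = 2
g(2) = 6

6


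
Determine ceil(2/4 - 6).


2/4 = 0.5
0.5 - 6 = -5.5
ceil(-5.5) = -5

-5


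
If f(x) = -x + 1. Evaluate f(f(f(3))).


f(3) = -2
f(-2) = 3
f(3) = -2

-2


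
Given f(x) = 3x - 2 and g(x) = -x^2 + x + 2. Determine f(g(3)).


g(3) = -4
f(-4) = -14

-14


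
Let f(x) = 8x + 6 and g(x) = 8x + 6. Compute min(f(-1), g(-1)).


f(-1) = -2
g(-1) = -2
min = -2

-2


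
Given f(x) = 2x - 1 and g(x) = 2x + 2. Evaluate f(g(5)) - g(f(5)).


f(g(5)) = 23
g(f(5)) = 20
Difference = 3

3


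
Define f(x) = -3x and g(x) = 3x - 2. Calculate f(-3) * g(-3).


-99


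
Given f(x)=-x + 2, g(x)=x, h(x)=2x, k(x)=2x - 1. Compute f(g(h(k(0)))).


4


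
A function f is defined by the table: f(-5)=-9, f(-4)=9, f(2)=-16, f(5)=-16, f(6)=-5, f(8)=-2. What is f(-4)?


Reading from the table at x = -4

9


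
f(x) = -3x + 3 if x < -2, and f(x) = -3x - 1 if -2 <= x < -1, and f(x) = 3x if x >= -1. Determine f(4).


4 satisfies x >= -1
f(4) = 12

12


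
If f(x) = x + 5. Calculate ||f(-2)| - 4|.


f(-2) = 3
|3| = 3
|3 - 4| = 1

1


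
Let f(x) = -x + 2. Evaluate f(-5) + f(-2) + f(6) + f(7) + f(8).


f(-5) = 7
f(-2) = 4
f(6) = -4
f(7) = -5
f(8) = -6
Sum = -4

-4


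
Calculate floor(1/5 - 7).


1/5 = 0.2
0.2 - 7 = -6.8
floor(-6.8) = -7

-7


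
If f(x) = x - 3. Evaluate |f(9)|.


f(9) = 6
|6| = 6

6


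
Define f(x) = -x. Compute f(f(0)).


f(0) = 0
f(0) = 0

0


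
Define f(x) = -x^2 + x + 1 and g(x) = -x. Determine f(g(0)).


g(0) = 0
f(0) = (-1)*(0)^2 + 1*(0) + 1 = 1

1


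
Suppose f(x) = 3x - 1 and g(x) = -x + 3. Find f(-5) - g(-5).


-24


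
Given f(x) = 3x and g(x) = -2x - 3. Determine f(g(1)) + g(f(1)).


f(g(1)) = -15
g(f(1)) = -9
Sum = -24

-24


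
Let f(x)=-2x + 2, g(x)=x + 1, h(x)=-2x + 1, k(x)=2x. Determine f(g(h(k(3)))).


k(3) = 6
h(6) = -11
g(-11) = -10
f(-10) = 22

22


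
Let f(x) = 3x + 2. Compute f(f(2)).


f(2) = 8
f(8) = 26

26


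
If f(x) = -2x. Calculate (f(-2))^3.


64


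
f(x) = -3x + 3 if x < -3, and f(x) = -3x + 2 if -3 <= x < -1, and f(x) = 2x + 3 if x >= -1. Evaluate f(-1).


-1 satisfies x >= -1
f(-1) = 1

1


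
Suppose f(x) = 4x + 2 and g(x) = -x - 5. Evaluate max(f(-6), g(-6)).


f(-6) = -22
g(-6) = 1
max = 1

1


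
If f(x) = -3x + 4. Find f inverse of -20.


Solve -3x + 4 = -20
x = (-20 - 4) / (-3) = 8

8


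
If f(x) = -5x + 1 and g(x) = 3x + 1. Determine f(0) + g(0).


f(0) = 1
g(0) = 1
Sum = 2

2


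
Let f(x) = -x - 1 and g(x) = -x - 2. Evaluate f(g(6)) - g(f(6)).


f(g(6)) = 7
g(f(6)) = 5
Difference = 2

2


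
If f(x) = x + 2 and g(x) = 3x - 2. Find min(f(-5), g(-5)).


f(-5) = -3
g(-5) = -17
min = -17

-17


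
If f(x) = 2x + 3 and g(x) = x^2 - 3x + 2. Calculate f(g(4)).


g(4) = 6
f(6) = 15

15
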